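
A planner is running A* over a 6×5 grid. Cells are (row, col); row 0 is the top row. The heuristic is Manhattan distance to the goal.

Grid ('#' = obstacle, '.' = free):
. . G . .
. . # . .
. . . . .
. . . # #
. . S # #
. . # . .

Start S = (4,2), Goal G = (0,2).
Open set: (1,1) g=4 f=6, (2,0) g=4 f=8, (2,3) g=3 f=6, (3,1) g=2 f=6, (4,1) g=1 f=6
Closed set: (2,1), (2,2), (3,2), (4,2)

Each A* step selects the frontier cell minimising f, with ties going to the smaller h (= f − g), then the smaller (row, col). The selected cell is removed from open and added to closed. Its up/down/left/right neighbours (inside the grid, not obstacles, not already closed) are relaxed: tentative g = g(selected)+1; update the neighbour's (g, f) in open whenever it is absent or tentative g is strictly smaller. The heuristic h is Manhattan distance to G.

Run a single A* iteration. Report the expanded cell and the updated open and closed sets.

expanded=(1,1); open=[(0,1) g=5 f=6, (1,0) g=5 f=8, (2,0) g=4 f=8, (2,3) g=3 f=6, (3,1) g=2 f=6, (4,1) g=1 f=6]; closed=[(1,1), (2,1), (2,2), (3,2), (4,2)]

step 1: expand (1,1) (f=6, h=2) → closed; open now [(0,1) g=5 f=6, (1,0) g=5 f=8, (2,0) g=4 f=8, (2,3) g=3 f=6, (3,1) g=2 f=6, (4,1) g=1 f=6]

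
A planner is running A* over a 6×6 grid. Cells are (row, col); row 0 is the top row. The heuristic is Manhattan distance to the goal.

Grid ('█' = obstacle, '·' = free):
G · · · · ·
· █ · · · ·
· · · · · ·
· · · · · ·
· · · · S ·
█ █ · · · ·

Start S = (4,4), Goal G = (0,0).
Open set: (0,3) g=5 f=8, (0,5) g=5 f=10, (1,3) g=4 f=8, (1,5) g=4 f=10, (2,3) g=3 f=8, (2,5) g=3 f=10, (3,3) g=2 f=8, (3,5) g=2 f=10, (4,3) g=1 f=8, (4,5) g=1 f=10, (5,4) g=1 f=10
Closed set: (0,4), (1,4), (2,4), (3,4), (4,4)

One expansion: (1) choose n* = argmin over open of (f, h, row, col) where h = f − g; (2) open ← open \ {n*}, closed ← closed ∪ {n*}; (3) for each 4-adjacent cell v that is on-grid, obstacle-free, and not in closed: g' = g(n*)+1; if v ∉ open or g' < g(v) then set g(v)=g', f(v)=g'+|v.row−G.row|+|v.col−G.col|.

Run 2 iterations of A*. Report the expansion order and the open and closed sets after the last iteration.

step 1: expand (0,3) (f=8, h=3) → closed; open now [(0,2) g=6 f=8, (0,5) g=5 f=10, (1,3) g=4 f=8, (1,5) g=4 f=10, (2,3) g=3 f=8, (2,5) g=3 f=10, (3,3) g=2 f=8, (3,5) g=2 f=10, (4,3) g=1 f=8, (4,5) g=1 f=10, (5,4) g=1 f=10]
step 2: expand (0,2) (f=8, h=2) → closed; open now [(0,1) g=7 f=8, (0,5) g=5 f=10, (1,2) g=7 f=10, (1,3) g=4 f=8, (1,5) g=4 f=10, (2,3) g=3 f=8, (2,5) g=3 f=10, (3,3) g=2 f=8, (3,5) g=2 f=10, (4,3) g=1 f=8, (4,5) g=1 f=10, (5,4) g=1 f=10]

order=[(0,3) → (0,2)]; open=[(0,1) g=7 f=8, (0,5) g=5 f=10, (1,2) g=7 f=10, (1,3) g=4 f=8, (1,5) g=4 f=10, (2,3) g=3 f=8, (2,5) g=3 f=10, (3,3) g=2 f=8, (3,5) g=2 f=10, (4,3) g=1 f=8, (4,5) g=1 f=10, (5,4) g=1 f=10]; closed=[(0,2), (0,3), (0,4), (1,4), (2,4), (3,4), (4,4)]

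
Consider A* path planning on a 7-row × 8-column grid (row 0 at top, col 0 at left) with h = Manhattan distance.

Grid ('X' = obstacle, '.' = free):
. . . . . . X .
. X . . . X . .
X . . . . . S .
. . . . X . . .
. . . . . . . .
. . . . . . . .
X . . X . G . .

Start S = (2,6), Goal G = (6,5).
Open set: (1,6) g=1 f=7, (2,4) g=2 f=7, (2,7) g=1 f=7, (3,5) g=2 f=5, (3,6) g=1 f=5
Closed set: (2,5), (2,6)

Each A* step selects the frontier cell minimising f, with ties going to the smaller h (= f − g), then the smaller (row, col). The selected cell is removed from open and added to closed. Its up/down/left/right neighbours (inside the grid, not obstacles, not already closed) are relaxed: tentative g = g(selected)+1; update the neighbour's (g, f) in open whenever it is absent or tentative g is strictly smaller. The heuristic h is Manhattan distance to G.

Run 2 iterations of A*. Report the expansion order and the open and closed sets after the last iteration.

step 1: expand (3,5) (f=5, h=3) → closed; open now [(1,6) g=1 f=7, (2,4) g=2 f=7, (2,7) g=1 f=7, (3,6) g=1 f=5, (4,5) g=3 f=5]
step 2: expand (4,5) (f=5, h=2) → closed; open now [(1,6) g=1 f=7, (2,4) g=2 f=7, (2,7) g=1 f=7, (3,6) g=1 f=5, (4,4) g=4 f=7, (4,6) g=4 f=7, (5,5) g=4 f=5]

order=[(3,5) → (4,5)]; open=[(1,6) g=1 f=7, (2,4) g=2 f=7, (2,7) g=1 f=7, (3,6) g=1 f=5, (4,4) g=4 f=7, (4,6) g=4 f=7, (5,5) g=4 f=5]; closed=[(2,5), (2,6), (3,5), (4,5)]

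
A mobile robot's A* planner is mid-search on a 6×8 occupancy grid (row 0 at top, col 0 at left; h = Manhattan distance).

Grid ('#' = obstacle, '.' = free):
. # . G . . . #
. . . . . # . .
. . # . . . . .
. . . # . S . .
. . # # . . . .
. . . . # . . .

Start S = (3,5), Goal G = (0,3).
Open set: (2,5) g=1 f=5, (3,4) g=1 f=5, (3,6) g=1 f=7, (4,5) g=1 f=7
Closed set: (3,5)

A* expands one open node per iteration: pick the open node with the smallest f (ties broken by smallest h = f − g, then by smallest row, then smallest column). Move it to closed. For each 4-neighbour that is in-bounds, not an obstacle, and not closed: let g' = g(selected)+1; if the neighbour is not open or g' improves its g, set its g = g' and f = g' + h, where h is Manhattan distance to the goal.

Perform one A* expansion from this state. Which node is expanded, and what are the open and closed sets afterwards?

step 1: expand (2,5) (f=5, h=4) → closed; open now [(2,4) g=2 f=5, (2,6) g=2 f=7, (3,4) g=1 f=5, (3,6) g=1 f=7, (4,5) g=1 f=7]

expanded=(2,5); open=[(2,4) g=2 f=5, (2,6) g=2 f=7, (3,4) g=1 f=5, (3,6) g=1 f=7, (4,5) g=1 f=7]; closed=[(2,5), (3,5)]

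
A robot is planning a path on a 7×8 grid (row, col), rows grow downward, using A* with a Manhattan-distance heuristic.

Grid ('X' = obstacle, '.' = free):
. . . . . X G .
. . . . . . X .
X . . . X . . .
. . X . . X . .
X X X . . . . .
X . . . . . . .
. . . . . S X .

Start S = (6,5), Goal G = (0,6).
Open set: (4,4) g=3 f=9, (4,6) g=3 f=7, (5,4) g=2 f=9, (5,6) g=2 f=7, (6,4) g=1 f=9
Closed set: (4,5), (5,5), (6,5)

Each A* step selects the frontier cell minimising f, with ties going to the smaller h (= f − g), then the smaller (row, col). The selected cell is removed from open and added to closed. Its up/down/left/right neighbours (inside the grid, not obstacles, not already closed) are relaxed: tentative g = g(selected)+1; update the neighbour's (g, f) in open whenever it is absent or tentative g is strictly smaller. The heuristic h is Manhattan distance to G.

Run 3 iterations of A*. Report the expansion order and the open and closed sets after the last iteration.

order=[(4,6) → (3,6) → (2,6)]; open=[(2,5) g=6 f=9, (2,7) g=6 f=9, (3,7) g=5 f=9, (4,4) g=3 f=9, (4,7) g=4 f=9, (5,4) g=2 f=9, (5,6) g=2 f=7, (6,4) g=1 f=9]; closed=[(2,6), (3,6), (4,5), (4,6), (5,5), (6,5)]

step 1: expand (4,6) (f=7, h=4) → closed; open now [(3,6) g=4 f=7, (4,4) g=3 f=9, (4,7) g=4 f=9, (5,4) g=2 f=9, (5,6) g=2 f=7, (6,4) g=1 f=9]
step 2: expand (3,6) (f=7, h=3) → closed; open now [(2,6) g=5 f=7, (3,7) g=5 f=9, (4,4) g=3 f=9, (4,7) g=4 f=9, (5,4) g=2 f=9, (5,6) g=2 f=7, (6,4) g=1 f=9]
step 3: expand (2,6) (f=7, h=2) → closed; open now [(2,5) g=6 f=9, (2,7) g=6 f=9, (3,7) g=5 f=9, (4,4) g=3 f=9, (4,7) g=4 f=9, (5,4) g=2 f=9, (5,6) g=2 f=7, (6,4) g=1 f=9]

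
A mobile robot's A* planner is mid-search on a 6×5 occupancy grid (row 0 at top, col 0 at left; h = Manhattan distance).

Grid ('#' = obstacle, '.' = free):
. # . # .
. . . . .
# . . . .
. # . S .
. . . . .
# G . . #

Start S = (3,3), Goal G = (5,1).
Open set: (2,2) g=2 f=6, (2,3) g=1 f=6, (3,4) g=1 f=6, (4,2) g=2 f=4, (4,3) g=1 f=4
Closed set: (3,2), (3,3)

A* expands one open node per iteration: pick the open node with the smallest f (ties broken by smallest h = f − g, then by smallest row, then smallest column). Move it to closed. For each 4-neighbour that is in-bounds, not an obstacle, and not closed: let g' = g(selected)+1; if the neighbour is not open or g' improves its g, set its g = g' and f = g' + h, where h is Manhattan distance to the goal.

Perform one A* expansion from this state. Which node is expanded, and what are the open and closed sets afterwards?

step 1: expand (4,2) (f=4, h=2) → closed; open now [(2,2) g=2 f=6, (2,3) g=1 f=6, (3,4) g=1 f=6, (4,1) g=3 f=4, (4,3) g=1 f=4, (5,2) g=3 f=4]

expanded=(4,2); open=[(2,2) g=2 f=6, (2,3) g=1 f=6, (3,4) g=1 f=6, (4,1) g=3 f=4, (4,3) g=1 f=4, (5,2) g=3 f=4]; closed=[(3,2), (3,3), (4,2)]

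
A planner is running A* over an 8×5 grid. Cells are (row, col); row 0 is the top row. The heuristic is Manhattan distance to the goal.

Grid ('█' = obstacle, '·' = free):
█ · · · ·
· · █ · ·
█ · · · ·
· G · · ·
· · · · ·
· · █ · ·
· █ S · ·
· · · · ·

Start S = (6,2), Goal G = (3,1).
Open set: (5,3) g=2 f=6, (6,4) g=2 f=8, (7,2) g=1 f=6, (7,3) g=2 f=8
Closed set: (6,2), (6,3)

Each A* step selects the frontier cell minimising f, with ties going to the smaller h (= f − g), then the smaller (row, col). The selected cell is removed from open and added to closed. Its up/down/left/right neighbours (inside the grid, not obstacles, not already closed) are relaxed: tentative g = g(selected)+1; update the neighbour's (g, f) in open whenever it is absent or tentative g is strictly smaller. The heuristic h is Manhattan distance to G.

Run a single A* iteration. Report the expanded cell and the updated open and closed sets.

expanded=(5,3); open=[(4,3) g=3 f=6, (5,4) g=3 f=8, (6,4) g=2 f=8, (7,2) g=1 f=6, (7,3) g=2 f=8]; closed=[(5,3), (6,2), (6,3)]

step 1: expand (5,3) (f=6, h=4) → closed; open now [(4,3) g=3 f=6, (5,4) g=3 f=8, (6,4) g=2 f=8, (7,2) g=1 f=6, (7,3) g=2 f=8]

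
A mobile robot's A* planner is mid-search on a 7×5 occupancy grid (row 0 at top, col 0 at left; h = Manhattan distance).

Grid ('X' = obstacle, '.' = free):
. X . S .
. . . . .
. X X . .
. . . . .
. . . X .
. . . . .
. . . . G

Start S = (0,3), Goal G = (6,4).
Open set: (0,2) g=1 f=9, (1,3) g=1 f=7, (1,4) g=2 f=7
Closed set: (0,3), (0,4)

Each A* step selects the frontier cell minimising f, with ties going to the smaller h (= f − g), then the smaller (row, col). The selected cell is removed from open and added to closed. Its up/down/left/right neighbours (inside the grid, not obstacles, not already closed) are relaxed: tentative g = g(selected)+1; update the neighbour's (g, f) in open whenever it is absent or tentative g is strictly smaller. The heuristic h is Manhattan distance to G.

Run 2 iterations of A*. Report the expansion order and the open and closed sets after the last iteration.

step 1: expand (1,4) (f=7, h=5) → closed; open now [(0,2) g=1 f=9, (1,3) g=1 f=7, (2,4) g=3 f=7]
step 2: expand (2,4) (f=7, h=4) → closed; open now [(0,2) g=1 f=9, (1,3) g=1 f=7, (2,3) g=4 f=9, (3,4) g=4 f=7]

order=[(1,4) → (2,4)]; open=[(0,2) g=1 f=9, (1,3) g=1 f=7, (2,3) g=4 f=9, (3,4) g=4 f=7]; closed=[(0,3), (0,4), (1,4), (2,4)]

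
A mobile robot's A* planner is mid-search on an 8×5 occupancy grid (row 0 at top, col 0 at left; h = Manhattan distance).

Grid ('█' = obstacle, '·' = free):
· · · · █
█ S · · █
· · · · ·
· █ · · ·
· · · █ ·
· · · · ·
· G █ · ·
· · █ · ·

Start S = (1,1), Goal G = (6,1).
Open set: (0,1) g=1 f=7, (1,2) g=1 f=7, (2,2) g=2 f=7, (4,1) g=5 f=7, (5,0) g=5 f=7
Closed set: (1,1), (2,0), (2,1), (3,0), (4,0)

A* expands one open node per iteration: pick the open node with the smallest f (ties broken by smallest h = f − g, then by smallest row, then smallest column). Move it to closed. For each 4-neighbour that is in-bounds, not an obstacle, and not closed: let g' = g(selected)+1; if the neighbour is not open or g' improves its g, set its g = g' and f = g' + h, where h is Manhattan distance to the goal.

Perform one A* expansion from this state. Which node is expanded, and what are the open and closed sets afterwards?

step 1: expand (4,1) (f=7, h=2) → closed; open now [(0,1) g=1 f=7, (1,2) g=1 f=7, (2,2) g=2 f=7, (4,2) g=6 f=9, (5,0) g=5 f=7, (5,1) g=6 f=7]

expanded=(4,1); open=[(0,1) g=1 f=7, (1,2) g=1 f=7, (2,2) g=2 f=7, (4,2) g=6 f=9, (5,0) g=5 f=7, (5,1) g=6 f=7]; closed=[(1,1), (2,0), (2,1), (3,0), (4,0), (4,1)]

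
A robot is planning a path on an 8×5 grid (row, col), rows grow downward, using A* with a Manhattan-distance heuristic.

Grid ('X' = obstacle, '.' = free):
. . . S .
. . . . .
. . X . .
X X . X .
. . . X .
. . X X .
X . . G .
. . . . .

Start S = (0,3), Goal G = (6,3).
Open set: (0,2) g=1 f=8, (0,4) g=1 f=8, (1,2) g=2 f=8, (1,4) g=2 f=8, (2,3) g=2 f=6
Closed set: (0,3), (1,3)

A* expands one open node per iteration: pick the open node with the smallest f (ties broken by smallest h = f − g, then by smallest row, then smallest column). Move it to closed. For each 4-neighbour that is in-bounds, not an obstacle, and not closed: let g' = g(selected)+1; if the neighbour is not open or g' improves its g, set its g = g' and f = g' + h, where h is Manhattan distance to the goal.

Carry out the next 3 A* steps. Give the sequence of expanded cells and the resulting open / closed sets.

step 1: expand (2,3) (f=6, h=4) → closed; open now [(0,2) g=1 f=8, (0,4) g=1 f=8, (1,2) g=2 f=8, (1,4) g=2 f=8, (2,4) g=3 f=8]
step 2: expand (2,4) (f=8, h=5) → closed; open now [(0,2) g=1 f=8, (0,4) g=1 f=8, (1,2) g=2 f=8, (1,4) g=2 f=8, (3,4) g=4 f=8]
step 3: expand (3,4) (f=8, h=4) → closed; open now [(0,2) g=1 f=8, (0,4) g=1 f=8, (1,2) g=2 f=8, (1,4) g=2 f=8, (4,4) g=5 f=8]

order=[(2,3) → (2,4) → (3,4)]; open=[(0,2) g=1 f=8, (0,4) g=1 f=8, (1,2) g=2 f=8, (1,4) g=2 f=8, (4,4) g=5 f=8]; closed=[(0,3), (1,3), (2,3), (2,4), (3,4)]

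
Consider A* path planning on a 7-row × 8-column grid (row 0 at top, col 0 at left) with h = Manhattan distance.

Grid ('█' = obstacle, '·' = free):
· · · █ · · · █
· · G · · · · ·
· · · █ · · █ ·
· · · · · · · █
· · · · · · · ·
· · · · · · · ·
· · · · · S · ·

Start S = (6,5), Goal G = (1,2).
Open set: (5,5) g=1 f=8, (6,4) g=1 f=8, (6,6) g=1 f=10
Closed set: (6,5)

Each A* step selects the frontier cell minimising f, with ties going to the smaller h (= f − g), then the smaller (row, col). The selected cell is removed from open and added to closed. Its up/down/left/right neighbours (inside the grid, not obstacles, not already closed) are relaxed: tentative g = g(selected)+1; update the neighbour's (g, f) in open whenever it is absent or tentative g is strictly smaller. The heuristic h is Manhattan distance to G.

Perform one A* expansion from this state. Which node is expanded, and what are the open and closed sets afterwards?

step 1: expand (5,5) (f=8, h=7) → closed; open now [(4,5) g=2 f=8, (5,4) g=2 f=8, (5,6) g=2 f=10, (6,4) g=1 f=8, (6,6) g=1 f=10]

expanded=(5,5); open=[(4,5) g=2 f=8, (5,4) g=2 f=8, (5,6) g=2 f=10, (6,4) g=1 f=8, (6,6) g=1 f=10]; closed=[(5,5), (6,5)]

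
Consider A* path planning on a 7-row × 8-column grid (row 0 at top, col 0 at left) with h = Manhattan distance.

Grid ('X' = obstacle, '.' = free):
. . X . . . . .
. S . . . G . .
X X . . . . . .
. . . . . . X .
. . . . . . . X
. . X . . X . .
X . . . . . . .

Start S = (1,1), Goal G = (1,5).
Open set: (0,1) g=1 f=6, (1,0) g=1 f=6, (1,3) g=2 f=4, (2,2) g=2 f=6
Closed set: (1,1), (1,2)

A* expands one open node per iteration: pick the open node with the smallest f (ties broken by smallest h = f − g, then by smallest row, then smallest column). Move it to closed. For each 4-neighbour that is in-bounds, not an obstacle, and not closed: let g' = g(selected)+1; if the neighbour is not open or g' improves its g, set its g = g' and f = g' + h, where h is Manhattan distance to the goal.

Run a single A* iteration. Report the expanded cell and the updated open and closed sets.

step 1: expand (1,3) (f=4, h=2) → closed; open now [(0,1) g=1 f=6, (0,3) g=3 f=6, (1,0) g=1 f=6, (1,4) g=3 f=4, (2,2) g=2 f=6, (2,3) g=3 f=6]

expanded=(1,3); open=[(0,1) g=1 f=6, (0,3) g=3 f=6, (1,0) g=1 f=6, (1,4) g=3 f=4, (2,2) g=2 f=6, (2,3) g=3 f=6]; closed=[(1,1), (1,2), (1,3)]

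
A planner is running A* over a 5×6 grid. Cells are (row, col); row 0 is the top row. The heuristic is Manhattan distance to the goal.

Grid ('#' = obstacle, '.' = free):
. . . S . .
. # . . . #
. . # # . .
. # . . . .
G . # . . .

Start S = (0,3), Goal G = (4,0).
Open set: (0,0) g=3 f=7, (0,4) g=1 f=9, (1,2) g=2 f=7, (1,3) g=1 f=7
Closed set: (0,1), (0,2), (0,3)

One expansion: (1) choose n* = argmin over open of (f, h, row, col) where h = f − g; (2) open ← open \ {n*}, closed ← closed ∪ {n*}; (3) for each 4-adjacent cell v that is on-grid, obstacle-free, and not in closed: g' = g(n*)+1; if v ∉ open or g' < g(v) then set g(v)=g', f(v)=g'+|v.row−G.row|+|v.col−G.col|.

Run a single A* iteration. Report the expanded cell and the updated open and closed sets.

step 1: expand (0,0) (f=7, h=4) → closed; open now [(0,4) g=1 f=9, (1,0) g=4 f=7, (1,2) g=2 f=7, (1,3) g=1 f=7]

expanded=(0,0); open=[(0,4) g=1 f=9, (1,0) g=4 f=7, (1,2) g=2 f=7, (1,3) g=1 f=7]; closed=[(0,0), (0,1), (0,2), (0,3)]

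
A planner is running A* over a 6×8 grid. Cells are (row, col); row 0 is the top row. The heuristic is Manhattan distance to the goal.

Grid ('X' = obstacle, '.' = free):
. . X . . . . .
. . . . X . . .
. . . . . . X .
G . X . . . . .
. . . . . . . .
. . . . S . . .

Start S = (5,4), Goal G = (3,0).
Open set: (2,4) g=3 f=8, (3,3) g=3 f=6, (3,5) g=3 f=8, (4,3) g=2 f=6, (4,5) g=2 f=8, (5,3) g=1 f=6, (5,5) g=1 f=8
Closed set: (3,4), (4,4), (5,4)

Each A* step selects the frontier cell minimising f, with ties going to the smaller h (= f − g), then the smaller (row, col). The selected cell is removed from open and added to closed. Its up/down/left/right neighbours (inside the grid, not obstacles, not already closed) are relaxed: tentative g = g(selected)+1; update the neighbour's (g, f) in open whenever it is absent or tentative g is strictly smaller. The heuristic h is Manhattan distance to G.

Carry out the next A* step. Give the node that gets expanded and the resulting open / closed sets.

step 1: expand (3,3) (f=6, h=3) → closed; open now [(2,3) g=4 f=8, (2,4) g=3 f=8, (3,5) g=3 f=8, (4,3) g=2 f=6, (4,5) g=2 f=8, (5,3) g=1 f=6, (5,5) g=1 f=8]

expanded=(3,3); open=[(2,3) g=4 f=8, (2,4) g=3 f=8, (3,5) g=3 f=8, (4,3) g=2 f=6, (4,5) g=2 f=8, (5,3) g=1 f=6, (5,5) g=1 f=8]; closed=[(3,3), (3,4), (4,4), (5,4)]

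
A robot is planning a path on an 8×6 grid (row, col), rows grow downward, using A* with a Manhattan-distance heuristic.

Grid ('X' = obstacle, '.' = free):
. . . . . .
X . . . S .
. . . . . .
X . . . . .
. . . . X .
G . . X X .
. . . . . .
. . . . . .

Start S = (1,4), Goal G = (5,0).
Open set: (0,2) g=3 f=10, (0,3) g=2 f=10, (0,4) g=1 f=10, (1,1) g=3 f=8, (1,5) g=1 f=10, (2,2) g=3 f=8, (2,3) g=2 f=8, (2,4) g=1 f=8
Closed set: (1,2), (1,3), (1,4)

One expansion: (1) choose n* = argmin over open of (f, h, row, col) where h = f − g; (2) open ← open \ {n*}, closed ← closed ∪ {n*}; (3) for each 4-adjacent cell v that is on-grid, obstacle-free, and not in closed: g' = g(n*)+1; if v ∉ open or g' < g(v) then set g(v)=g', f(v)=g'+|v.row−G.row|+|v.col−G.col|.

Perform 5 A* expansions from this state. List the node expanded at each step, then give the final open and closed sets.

order=[(1,1) → (2,1) → (2,0) → (3,1) → (4,1)]; open=[(0,1) g=4 f=10, (0,2) g=3 f=10, (0,3) g=2 f=10, (0,4) g=1 f=10, (1,5) g=1 f=10, (2,2) g=3 f=8, (2,3) g=2 f=8, (2,4) g=1 f=8, (3,2) g=6 f=10, (4,0) g=7 f=8, (4,2) g=7 f=10, (5,1) g=7 f=8]; closed=[(1,1), (1,2), (1,3), (1,4), (2,0), (2,1), (3,1), (4,1)]

step 1: expand (1,1) (f=8, h=5) → closed; open now [(0,1) g=4 f=10, (0,2) g=3 f=10, (0,3) g=2 f=10, (0,4) g=1 f=10, (1,5) g=1 f=10, (2,1) g=4 f=8, (2,2) g=3 f=8, (2,3) g=2 f=8, (2,4) g=1 f=8]
step 2: expand (2,1) (f=8, h=4) → closed; open now [(0,1) g=4 f=10, (0,2) g=3 f=10, (0,3) g=2 f=10, (0,4) g=1 f=10, (1,5) g=1 f=10, (2,0) g=5 f=8, (2,2) g=3 f=8, (2,3) g=2 f=8, (2,4) g=1 f=8, (3,1) g=5 f=8]
step 3: expand (2,0) (f=8, h=3) → closed; open now [(0,1) g=4 f=10, (0,2) g=3 f=10, (0,3) g=2 f=10, (0,4) g=1 f=10, (1,5) g=1 f=10, (2,2) g=3 f=8, (2,3) g=2 f=8, (2,4) g=1 f=8, (3,1) g=5 f=8]
step 4: expand (3,1) (f=8, h=3) → closed; open now [(0,1) g=4 f=10, (0,2) g=3 f=10, (0,3) g=2 f=10, (0,4) g=1 f=10, (1,5) g=1 f=10, (2,2) g=3 f=8, (2,3) g=2 f=8, (2,4) g=1 f=8, (3,2) g=6 f=10, (4,1) g=6 f=8]
step 5: expand (4,1) (f=8, h=2) → closed; open now [(0,1) g=4 f=10, (0,2) g=3 f=10, (0,3) g=2 f=10, (0,4) g=1 f=10, (1,5) g=1 f=10, (2,2) g=3 f=8, (2,3) g=2 f=8, (2,4) g=1 f=8, (3,2) g=6 f=10, (4,0) g=7 f=8, (4,2) g=7 f=10, (5,1) g=7 f=8]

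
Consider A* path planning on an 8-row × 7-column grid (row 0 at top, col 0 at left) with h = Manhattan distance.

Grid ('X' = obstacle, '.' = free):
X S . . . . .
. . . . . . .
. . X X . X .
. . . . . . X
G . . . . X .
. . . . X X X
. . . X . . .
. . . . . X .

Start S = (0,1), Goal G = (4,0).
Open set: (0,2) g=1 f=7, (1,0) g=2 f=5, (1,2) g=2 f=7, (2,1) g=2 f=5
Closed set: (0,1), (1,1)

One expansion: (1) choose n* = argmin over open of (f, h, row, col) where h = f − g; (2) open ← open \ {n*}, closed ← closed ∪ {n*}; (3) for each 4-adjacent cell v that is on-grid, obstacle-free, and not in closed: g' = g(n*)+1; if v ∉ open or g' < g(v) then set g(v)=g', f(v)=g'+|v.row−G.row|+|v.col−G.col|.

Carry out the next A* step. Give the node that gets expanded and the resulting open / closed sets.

step 1: expand (1,0) (f=5, h=3) → closed; open now [(0,2) g=1 f=7, (1,2) g=2 f=7, (2,0) g=3 f=5, (2,1) g=2 f=5]

expanded=(1,0); open=[(0,2) g=1 f=7, (1,2) g=2 f=7, (2,0) g=3 f=5, (2,1) g=2 f=5]; closed=[(0,1), (1,0), (1,1)]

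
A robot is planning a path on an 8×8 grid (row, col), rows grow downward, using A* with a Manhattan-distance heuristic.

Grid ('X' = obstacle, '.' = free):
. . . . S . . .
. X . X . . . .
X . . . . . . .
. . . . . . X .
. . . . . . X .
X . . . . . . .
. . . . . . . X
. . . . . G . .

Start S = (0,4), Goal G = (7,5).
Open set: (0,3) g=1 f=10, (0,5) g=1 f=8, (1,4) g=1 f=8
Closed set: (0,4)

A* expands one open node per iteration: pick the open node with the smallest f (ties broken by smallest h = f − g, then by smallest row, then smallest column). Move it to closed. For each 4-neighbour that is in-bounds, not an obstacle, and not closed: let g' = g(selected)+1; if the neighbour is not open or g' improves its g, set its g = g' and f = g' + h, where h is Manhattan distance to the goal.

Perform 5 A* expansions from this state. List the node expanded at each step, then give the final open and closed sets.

step 1: expand (0,5) (f=8, h=7) → closed; open now [(0,3) g=1 f=10, (0,6) g=2 f=10, (1,4) g=1 f=8, (1,5) g=2 f=8]
step 2: expand (1,5) (f=8, h=6) → closed; open now [(0,3) g=1 f=10, (0,6) g=2 f=10, (1,4) g=1 f=8, (1,6) g=3 f=10, (2,5) g=3 f=8]
step 3: expand (2,5) (f=8, h=5) → closed; open now [(0,3) g=1 f=10, (0,6) g=2 f=10, (1,4) g=1 f=8, (1,6) g=3 f=10, (2,4) g=4 f=10, (2,6) g=4 f=10, (3,5) g=4 f=8]
step 4: expand (3,5) (f=8, h=4) → closed; open now [(0,3) g=1 f=10, (0,6) g=2 f=10, (1,4) g=1 f=8, (1,6) g=3 f=10, (2,4) g=4 f=10, (2,6) g=4 f=10, (3,4) g=5 f=10, (4,5) g=5 f=8]
step 5: expand (4,5) (f=8, h=3) → closed; open now [(0,3) g=1 f=10, (0,6) g=2 f=10, (1,4) g=1 f=8, (1,6) g=3 f=10, (2,4) g=4 f=10, (2,6) g=4 f=10, (3,4) g=5 f=10, (4,4) g=6 f=10, (5,5) g=6 f=8]

order=[(0,5) → (1,5) → (2,5) → (3,5) → (4,5)]; open=[(0,3) g=1 f=10, (0,6) g=2 f=10, (1,4) g=1 f=8, (1,6) g=3 f=10, (2,4) g=4 f=10, (2,6) g=4 f=10, (3,4) g=5 f=10, (4,4) g=6 f=10, (5,5) g=6 f=8]; closed=[(0,4), (0,5), (1,5), (2,5), (3,5), (4,5)]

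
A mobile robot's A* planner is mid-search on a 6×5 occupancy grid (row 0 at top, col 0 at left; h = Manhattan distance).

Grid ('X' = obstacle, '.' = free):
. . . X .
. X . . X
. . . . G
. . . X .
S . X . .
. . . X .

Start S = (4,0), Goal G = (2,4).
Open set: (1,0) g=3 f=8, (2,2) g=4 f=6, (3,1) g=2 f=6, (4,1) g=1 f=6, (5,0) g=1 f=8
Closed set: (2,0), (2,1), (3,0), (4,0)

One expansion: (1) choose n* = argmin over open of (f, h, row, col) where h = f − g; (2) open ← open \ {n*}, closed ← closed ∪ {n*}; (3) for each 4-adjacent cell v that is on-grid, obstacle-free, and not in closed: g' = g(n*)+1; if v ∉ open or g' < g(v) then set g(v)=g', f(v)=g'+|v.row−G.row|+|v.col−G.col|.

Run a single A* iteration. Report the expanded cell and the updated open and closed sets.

expanded=(2,2); open=[(1,0) g=3 f=8, (1,2) g=5 f=8, (2,3) g=5 f=6, (3,1) g=2 f=6, (3,2) g=5 f=8, (4,1) g=1 f=6, (5,0) g=1 f=8]; closed=[(2,0), (2,1), (2,2), (3,0), (4,0)]

step 1: expand (2,2) (f=6, h=2) → closed; open now [(1,0) g=3 f=8, (1,2) g=5 f=8, (2,3) g=5 f=6, (3,1) g=2 f=6, (3,2) g=5 f=8, (4,1) g=1 f=6, (5,0) g=1 f=8]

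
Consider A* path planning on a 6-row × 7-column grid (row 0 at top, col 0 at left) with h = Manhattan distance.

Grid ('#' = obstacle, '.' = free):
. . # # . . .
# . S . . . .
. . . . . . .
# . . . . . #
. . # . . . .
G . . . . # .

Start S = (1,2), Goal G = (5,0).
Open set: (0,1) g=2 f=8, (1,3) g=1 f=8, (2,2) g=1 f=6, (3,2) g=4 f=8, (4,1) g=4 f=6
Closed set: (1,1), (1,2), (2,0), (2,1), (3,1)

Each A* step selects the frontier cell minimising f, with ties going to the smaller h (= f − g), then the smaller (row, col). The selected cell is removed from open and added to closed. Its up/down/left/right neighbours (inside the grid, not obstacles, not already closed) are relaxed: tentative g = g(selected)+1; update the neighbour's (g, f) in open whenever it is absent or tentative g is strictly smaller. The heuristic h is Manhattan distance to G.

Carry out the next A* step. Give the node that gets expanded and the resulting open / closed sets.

expanded=(4,1); open=[(0,1) g=2 f=8, (1,3) g=1 f=8, (2,2) g=1 f=6, (3,2) g=4 f=8, (4,0) g=5 f=6, (5,1) g=5 f=6]; closed=[(1,1), (1,2), (2,0), (2,1), (3,1), (4,1)]

step 1: expand (4,1) (f=6, h=2) → closed; open now [(0,1) g=2 f=8, (1,3) g=1 f=8, (2,2) g=1 f=6, (3,2) g=4 f=8, (4,0) g=5 f=6, (5,1) g=5 f=6]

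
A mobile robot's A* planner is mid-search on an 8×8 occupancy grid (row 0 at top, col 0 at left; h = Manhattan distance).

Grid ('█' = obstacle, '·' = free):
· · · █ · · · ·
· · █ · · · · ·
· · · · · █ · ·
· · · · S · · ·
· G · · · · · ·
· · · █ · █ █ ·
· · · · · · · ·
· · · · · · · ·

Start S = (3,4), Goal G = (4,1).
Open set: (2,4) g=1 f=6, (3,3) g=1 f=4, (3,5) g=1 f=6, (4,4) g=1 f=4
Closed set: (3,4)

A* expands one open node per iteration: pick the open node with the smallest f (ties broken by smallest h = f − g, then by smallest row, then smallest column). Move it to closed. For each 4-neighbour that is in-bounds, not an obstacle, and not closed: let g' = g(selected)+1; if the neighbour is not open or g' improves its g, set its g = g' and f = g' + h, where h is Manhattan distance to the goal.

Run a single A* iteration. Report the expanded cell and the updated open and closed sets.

expanded=(3,3); open=[(2,3) g=2 f=6, (2,4) g=1 f=6, (3,2) g=2 f=4, (3,5) g=1 f=6, (4,3) g=2 f=4, (4,4) g=1 f=4]; closed=[(3,3), (3,4)]

step 1: expand (3,3) (f=4, h=3) → closed; open now [(2,3) g=2 f=6, (2,4) g=1 f=6, (3,2) g=2 f=4, (3,5) g=1 f=6, (4,3) g=2 f=4, (4,4) g=1 f=4]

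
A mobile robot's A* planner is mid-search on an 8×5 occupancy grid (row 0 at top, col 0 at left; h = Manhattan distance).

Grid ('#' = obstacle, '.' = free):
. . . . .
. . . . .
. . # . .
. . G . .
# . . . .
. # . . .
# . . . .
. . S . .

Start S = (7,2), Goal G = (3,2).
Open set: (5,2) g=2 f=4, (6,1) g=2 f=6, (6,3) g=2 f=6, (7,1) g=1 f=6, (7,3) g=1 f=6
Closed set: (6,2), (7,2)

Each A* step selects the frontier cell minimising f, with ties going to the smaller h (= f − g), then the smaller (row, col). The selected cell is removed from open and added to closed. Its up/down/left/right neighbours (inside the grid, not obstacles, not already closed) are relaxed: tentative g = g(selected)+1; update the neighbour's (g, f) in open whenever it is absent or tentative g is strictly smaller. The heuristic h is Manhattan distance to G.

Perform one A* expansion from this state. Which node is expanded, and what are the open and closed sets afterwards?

step 1: expand (5,2) (f=4, h=2) → closed; open now [(4,2) g=3 f=4, (5,3) g=3 f=6, (6,1) g=2 f=6, (6,3) g=2 f=6, (7,1) g=1 f=6, (7,3) g=1 f=6]

expanded=(5,2); open=[(4,2) g=3 f=4, (5,3) g=3 f=6, (6,1) g=2 f=6, (6,3) g=2 f=6, (7,1) g=1 f=6, (7,3) g=1 f=6]; closed=[(5,2), (6,2), (7,2)]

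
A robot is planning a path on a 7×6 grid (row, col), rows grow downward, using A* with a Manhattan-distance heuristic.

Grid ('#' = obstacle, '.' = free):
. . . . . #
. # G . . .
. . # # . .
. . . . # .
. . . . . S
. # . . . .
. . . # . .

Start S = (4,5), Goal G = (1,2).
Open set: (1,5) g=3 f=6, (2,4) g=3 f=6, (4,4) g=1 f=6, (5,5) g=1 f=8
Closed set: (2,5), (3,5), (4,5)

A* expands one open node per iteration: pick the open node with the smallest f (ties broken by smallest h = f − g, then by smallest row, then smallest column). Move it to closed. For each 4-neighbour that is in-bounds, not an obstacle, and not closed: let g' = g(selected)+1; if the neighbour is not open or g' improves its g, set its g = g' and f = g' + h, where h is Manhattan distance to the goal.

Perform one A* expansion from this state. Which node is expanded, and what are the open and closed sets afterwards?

step 1: expand (1,5) (f=6, h=3) → closed; open now [(1,4) g=4 f=6, (2,4) g=3 f=6, (4,4) g=1 f=6, (5,5) g=1 f=8]

expanded=(1,5); open=[(1,4) g=4 f=6, (2,4) g=3 f=6, (4,4) g=1 f=6, (5,5) g=1 f=8]; closed=[(1,5), (2,5), (3,5), (4,5)]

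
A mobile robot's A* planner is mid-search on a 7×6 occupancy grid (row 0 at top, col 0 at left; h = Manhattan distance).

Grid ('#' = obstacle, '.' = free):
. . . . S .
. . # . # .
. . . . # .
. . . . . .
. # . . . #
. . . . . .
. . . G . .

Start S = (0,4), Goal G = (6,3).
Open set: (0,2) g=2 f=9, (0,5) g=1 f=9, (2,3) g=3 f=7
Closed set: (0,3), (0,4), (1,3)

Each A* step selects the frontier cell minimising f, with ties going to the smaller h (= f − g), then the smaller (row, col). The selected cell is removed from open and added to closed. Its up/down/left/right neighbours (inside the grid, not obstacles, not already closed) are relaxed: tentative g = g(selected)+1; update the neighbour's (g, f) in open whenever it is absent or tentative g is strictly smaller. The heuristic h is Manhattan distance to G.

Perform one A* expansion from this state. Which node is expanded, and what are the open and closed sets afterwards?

step 1: expand (2,3) (f=7, h=4) → closed; open now [(0,2) g=2 f=9, (0,5) g=1 f=9, (2,2) g=4 f=9, (3,3) g=4 f=7]

expanded=(2,3); open=[(0,2) g=2 f=9, (0,5) g=1 f=9, (2,2) g=4 f=9, (3,3) g=4 f=7]; closed=[(0,3), (0,4), (1,3), (2,3)]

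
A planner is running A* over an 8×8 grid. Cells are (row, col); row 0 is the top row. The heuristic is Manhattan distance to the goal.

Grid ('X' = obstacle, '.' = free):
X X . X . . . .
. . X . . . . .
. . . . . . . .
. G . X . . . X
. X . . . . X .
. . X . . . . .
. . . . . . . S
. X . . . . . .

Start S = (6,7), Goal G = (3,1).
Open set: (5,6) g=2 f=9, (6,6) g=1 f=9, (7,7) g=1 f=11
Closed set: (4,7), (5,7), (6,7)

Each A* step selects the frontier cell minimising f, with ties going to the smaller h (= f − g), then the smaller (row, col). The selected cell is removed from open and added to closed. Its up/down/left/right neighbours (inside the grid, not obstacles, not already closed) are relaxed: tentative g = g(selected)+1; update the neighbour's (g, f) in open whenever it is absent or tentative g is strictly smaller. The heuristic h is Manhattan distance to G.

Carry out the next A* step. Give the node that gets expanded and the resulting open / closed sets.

step 1: expand (5,6) (f=9, h=7) → closed; open now [(5,5) g=3 f=9, (6,6) g=1 f=9, (7,7) g=1 f=11]

expanded=(5,6); open=[(5,5) g=3 f=9, (6,6) g=1 f=9, (7,7) g=1 f=11]; closed=[(4,7), (5,6), (5,7), (6,7)]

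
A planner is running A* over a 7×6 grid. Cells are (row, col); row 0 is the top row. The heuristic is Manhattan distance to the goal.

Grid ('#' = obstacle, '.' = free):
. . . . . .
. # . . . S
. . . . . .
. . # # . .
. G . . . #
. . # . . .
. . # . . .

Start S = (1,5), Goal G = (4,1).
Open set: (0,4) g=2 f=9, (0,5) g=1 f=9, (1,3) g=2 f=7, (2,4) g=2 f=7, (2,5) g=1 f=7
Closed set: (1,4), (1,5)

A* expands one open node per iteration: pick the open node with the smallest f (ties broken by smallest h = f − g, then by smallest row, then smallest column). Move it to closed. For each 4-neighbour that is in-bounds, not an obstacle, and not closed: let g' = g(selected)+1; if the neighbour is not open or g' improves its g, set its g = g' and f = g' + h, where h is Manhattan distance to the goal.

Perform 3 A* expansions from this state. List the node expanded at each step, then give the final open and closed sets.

step 1: expand (1,3) (f=7, h=5) → closed; open now [(0,3) g=3 f=9, (0,4) g=2 f=9, (0,5) g=1 f=9, (1,2) g=3 f=7, (2,3) g=3 f=7, (2,4) g=2 f=7, (2,5) g=1 f=7]
step 2: expand (1,2) (f=7, h=4) → closed; open now [(0,2) g=4 f=9, (0,3) g=3 f=9, (0,4) g=2 f=9, (0,5) g=1 f=9, (2,2) g=4 f=7, (2,3) g=3 f=7, (2,4) g=2 f=7, (2,5) g=1 f=7]
step 3: expand (2,2) (f=7, h=3) → closed; open now [(0,2) g=4 f=9, (0,3) g=3 f=9, (0,4) g=2 f=9, (0,5) g=1 f=9, (2,1) g=5 f=7, (2,3) g=3 f=7, (2,4) g=2 f=7, (2,5) g=1 f=7]

order=[(1,3) → (1,2) → (2,2)]; open=[(0,2) g=4 f=9, (0,3) g=3 f=9, (0,4) g=2 f=9, (0,5) g=1 f=9, (2,1) g=5 f=7, (2,3) g=3 f=7, (2,4) g=2 f=7, (2,5) g=1 f=7]; closed=[(1,2), (1,3), (1,4), (1,5), (2,2)]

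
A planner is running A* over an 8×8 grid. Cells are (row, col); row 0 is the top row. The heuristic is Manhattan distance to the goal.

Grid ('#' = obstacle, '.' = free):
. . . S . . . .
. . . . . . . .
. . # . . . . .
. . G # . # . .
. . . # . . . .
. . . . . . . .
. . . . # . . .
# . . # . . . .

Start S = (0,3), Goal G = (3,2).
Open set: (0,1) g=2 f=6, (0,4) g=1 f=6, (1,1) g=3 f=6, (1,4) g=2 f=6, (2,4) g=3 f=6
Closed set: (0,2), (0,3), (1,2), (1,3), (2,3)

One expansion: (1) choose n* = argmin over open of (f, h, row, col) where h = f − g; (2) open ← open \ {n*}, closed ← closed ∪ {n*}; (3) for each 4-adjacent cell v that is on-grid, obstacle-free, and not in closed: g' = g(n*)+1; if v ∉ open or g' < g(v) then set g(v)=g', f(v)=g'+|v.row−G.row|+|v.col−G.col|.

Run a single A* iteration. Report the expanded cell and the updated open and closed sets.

expanded=(1,1); open=[(0,1) g=2 f=6, (0,4) g=1 f=6, (1,0) g=4 f=8, (1,4) g=2 f=6, (2,1) g=4 f=6, (2,4) g=3 f=6]; closed=[(0,2), (0,3), (1,1), (1,2), (1,3), (2,3)]

step 1: expand (1,1) (f=6, h=3) → closed; open now [(0,1) g=2 f=6, (0,4) g=1 f=6, (1,0) g=4 f=8, (1,4) g=2 f=6, (2,1) g=4 f=6, (2,4) g=3 f=6]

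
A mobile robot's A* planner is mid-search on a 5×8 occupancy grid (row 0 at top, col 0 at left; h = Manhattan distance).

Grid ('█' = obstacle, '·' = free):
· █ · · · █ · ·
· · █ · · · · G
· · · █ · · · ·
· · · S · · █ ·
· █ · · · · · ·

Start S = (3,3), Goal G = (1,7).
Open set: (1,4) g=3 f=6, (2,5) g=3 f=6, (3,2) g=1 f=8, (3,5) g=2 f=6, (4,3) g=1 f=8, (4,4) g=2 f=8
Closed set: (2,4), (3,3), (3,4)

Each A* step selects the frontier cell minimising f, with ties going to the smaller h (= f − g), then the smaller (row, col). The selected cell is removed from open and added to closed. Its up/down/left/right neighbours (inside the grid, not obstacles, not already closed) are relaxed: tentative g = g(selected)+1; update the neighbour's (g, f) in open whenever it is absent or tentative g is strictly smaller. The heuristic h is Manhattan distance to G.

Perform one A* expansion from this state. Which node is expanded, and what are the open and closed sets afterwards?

expanded=(1,4); open=[(0,4) g=4 f=8, (1,3) g=4 f=8, (1,5) g=4 f=6, (2,5) g=3 f=6, (3,2) g=1 f=8, (3,5) g=2 f=6, (4,3) g=1 f=8, (4,4) g=2 f=8]; closed=[(1,4), (2,4), (3,3), (3,4)]

step 1: expand (1,4) (f=6, h=3) → closed; open now [(0,4) g=4 f=8, (1,3) g=4 f=8, (1,5) g=4 f=6, (2,5) g=3 f=6, (3,2) g=1 f=8, (3,5) g=2 f=6, (4,3) g=1 f=8, (4,4) g=2 f=8]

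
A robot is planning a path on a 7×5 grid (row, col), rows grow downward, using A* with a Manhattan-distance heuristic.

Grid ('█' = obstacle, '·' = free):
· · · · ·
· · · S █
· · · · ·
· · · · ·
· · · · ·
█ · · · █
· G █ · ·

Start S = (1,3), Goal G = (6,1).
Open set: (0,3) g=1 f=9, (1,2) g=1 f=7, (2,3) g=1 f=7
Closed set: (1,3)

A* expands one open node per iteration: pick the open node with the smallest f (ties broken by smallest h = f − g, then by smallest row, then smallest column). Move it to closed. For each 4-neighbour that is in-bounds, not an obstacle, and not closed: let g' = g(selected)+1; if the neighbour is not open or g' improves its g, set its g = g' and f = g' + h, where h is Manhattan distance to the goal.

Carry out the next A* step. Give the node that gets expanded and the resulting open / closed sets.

expanded=(1,2); open=[(0,2) g=2 f=9, (0,3) g=1 f=9, (1,1) g=2 f=7, (2,2) g=2 f=7, (2,3) g=1 f=7]; closed=[(1,2), (1,3)]

step 1: expand (1,2) (f=7, h=6) → closed; open now [(0,2) g=2 f=9, (0,3) g=1 f=9, (1,1) g=2 f=7, (2,2) g=2 f=7, (2,3) g=1 f=7]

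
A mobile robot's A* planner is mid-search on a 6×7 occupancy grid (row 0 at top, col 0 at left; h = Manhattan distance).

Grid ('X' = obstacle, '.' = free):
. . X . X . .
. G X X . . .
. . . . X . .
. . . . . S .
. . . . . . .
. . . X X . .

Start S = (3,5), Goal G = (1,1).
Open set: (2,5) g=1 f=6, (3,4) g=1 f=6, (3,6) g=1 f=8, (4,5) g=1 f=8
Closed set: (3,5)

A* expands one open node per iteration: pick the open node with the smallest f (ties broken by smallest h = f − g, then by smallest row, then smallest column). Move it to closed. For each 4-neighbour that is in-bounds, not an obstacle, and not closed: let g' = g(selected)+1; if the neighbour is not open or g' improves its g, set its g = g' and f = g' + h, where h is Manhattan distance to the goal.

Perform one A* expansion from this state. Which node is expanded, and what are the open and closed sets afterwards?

expanded=(2,5); open=[(1,5) g=2 f=6, (2,6) g=2 f=8, (3,4) g=1 f=6, (3,6) g=1 f=8, (4,5) g=1 f=8]; closed=[(2,5), (3,5)]

step 1: expand (2,5) (f=6, h=5) → closed; open now [(1,5) g=2 f=6, (2,6) g=2 f=8, (3,4) g=1 f=6, (3,6) g=1 f=8, (4,5) g=1 f=8]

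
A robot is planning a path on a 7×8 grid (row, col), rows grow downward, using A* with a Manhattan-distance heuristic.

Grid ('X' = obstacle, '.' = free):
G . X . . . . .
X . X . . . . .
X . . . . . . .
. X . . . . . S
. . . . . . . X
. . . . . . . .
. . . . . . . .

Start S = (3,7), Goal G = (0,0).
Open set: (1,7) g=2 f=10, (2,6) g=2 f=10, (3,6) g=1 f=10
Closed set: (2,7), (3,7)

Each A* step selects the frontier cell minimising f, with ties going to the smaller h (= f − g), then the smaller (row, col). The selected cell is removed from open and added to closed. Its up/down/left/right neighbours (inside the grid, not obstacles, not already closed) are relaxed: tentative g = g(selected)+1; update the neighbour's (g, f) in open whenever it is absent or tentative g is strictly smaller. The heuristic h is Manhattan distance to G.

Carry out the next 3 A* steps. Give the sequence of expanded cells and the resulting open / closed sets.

order=[(1,7) → (0,7) → (0,6)]; open=[(0,5) g=5 f=10, (1,6) g=3 f=10, (2,6) g=2 f=10, (3,6) g=1 f=10]; closed=[(0,6), (0,7), (1,7), (2,7), (3,7)]

step 1: expand (1,7) (f=10, h=8) → closed; open now [(0,7) g=3 f=10, (1,6) g=3 f=10, (2,6) g=2 f=10, (3,6) g=1 f=10]
step 2: expand (0,7) (f=10, h=7) → closed; open now [(0,6) g=4 f=10, (1,6) g=3 f=10, (2,6) g=2 f=10, (3,6) g=1 f=10]
step 3: expand (0,6) (f=10, h=6) → closed; open now [(0,5) g=5 f=10, (1,6) g=3 f=10, (2,6) g=2 f=10, (3,6) g=1 f=10]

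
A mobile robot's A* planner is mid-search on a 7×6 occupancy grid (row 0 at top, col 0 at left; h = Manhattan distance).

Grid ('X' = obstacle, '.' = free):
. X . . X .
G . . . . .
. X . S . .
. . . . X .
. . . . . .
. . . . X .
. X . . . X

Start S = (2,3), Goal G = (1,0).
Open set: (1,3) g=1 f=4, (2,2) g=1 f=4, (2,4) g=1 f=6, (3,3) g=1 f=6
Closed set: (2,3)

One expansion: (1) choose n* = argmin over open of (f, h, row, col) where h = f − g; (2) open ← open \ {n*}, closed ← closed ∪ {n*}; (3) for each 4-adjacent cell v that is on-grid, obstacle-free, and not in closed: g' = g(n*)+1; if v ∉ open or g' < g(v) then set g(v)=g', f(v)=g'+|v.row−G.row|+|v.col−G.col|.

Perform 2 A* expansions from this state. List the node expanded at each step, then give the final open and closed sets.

order=[(1,3) → (1,2)]; open=[(0,2) g=3 f=6, (0,3) g=2 f=6, (1,1) g=3 f=4, (1,4) g=2 f=6, (2,2) g=1 f=4, (2,4) g=1 f=6, (3,3) g=1 f=6]; closed=[(1,2), (1,3), (2,3)]

step 1: expand (1,3) (f=4, h=3) → closed; open now [(0,3) g=2 f=6, (1,2) g=2 f=4, (1,4) g=2 f=6, (2,2) g=1 f=4, (2,4) g=1 f=6, (3,3) g=1 f=6]
step 2: expand (1,2) (f=4, h=2) → closed; open now [(0,2) g=3 f=6, (0,3) g=2 f=6, (1,1) g=3 f=4, (1,4) g=2 f=6, (2,2) g=1 f=4, (2,4) g=1 f=6, (3,3) g=1 f=6]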